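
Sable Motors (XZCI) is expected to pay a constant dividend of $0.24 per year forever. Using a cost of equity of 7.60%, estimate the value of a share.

Zero-growth DDM (perpetuity): P₀ = D/r = 0.24 / 0.076 = 3.1579

$3.16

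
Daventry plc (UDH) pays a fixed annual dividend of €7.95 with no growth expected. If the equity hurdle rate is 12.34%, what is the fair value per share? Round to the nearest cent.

€64.42

Zero-growth DDM (perpetuity): P₀ = D/r = 7.95 / 0.1234 = 64.4246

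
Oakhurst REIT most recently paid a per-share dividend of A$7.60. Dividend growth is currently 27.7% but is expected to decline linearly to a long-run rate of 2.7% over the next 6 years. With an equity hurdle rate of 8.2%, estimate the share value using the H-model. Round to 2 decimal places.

A$245.55

H-model: P₀ = D₀[(1+g_L) + H(g_S−g_L)]/(r−g_L), with H = 6/2 = 3.
P₀ = 7.60 × [(1+0.027) + 3×(0.277−0.027)] / (0.082−0.027)
   = 7.60 × 1.7770 / 0.055 = 245.5491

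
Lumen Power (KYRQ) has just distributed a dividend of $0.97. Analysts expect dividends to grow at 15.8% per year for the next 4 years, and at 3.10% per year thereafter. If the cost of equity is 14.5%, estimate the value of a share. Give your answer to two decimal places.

Two-stage DDM. Project D₁…D_4 at 0.158, terminal growth 0.031, discount at r = 0.145.
D_1 = 1.1233
D_2 = 1.3007
D_3 = 1.5063
D_4 = 1.7442
Terminal value at t=4: TV = D_5/(r−g) = 1.7983/(0.145−0.031) = 15.7747
P₀ = 1.1233/(1+0.145)^1 + 1.3007/(1+0.145)^2 + 1.5063/(1+0.145)^3 + 1.7442/(1+0.145)^4 + 15.7747/(1+0.145)^4 = 13.1692

$13.17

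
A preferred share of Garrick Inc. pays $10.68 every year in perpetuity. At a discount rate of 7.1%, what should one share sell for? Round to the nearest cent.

Zero-growth DDM (perpetuity): P₀ = D/r = 10.68 / 0.071 = 150.4225

$150.42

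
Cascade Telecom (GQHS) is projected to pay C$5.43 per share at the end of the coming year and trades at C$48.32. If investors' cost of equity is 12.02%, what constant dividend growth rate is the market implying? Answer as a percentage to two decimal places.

From P₀ = D₁/(r − g), the implied growth is g = r − D₁/P₀.
g = 0.1202 − 5.43/48.32 = 0.1202 − 0.11238 = 0.00782

0.78%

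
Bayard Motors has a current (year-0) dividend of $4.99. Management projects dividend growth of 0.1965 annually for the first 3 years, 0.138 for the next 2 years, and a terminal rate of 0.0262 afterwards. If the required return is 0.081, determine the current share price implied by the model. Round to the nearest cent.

Three-stage DDM. Project D₁…D_5; terminal Gordon value at t=5 with g = 0.0262; discount at r = 0.081.
D_1 = 5.9705
D_2 = 7.1437
D_3 = 8.5475
D_4 = 9.7270
D_5 = 11.0694
TV_5 = 11.3594/(0.081−0.0262) = 207.2882
P₀ = Σ Dₜ/(1+r)ᵗ + TV_5/(1+r)^5 = 173.4506

$173.45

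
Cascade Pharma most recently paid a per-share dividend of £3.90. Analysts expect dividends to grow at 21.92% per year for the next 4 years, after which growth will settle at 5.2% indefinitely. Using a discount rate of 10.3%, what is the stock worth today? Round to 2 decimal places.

£140.26

Two-stage DDM. Project D₁…D_4 at 0.2192, terminal growth 0.052, discount at r = 0.103.
D_1 = 4.7549
D_2 = 5.7971
D_3 = 7.0679
D_4 = 8.6172
Terminal value at t=4: TV = D_5/(r−g) = 9.0653/(0.103−0.052) = 177.7502
P₀ = 4.7549/(1+0.103)^1 + 5.7971/(1+0.103)^2 + 7.0679/(1+0.103)^3 + 8.6172/(1+0.103)^4 + 177.7502/(1+0.103)^4 = 140.2550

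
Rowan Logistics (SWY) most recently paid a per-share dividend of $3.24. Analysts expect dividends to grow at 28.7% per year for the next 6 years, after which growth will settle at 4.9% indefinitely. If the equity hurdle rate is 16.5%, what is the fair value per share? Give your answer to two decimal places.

Two-stage DDM. Project D₁…D_6 at 0.287, terminal growth 0.049, discount at r = 0.165.
D_1 = 4.1699
D_2 = 5.3666
D_3 = 6.9069
D_4 = 8.8891
D_5 = 11.4403
D_6 = 14.7237
Terminal value at t=6: TV = D_7/(r−g) = 15.4451/(0.165−0.049) = 133.1477
P₀ = 4.1699/(1+0.165)^1 + 5.3666/(1+0.165)^2 + 6.9069/(1+0.165)^3 + 8.8891/(1+0.165)^4 + 11.4403/(1+0.165)^5 + 14.7237/(1+0.165)^6 + 133.1477/(1+0.165)^6 = 81.2047

$81.20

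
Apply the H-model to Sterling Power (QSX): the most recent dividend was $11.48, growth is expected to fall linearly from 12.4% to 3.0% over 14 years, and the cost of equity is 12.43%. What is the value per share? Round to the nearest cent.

H-model: P₀ = D₀[(1+g_L) + H(g_S−g_L)]/(r−g_L), with H = 14/2 = 7.
P₀ = 11.48 × [(1+0.03) + 7×(0.124−0.03)] / (0.1243−0.03)
   = 11.48 × 1.6880 / 0.0943 = 205.4957

$205.50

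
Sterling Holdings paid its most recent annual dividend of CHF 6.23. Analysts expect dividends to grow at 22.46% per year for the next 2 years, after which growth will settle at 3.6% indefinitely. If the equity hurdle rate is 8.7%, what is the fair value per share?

Two-stage DDM. Project D₁…D_2 at 0.2246, terminal growth 0.036, discount at r = 0.087.
D_1 = 7.6293
D_2 = 9.3428
Terminal value at t=2: TV = D_3/(r−g) = 9.6791/(0.087−0.036) = 189.7869
P₀ = 7.6293/(1+0.087)^1 + 9.3428/(1+0.087)^2 + 189.7869/(1+0.087)^2 = 175.5485

CHF 175.55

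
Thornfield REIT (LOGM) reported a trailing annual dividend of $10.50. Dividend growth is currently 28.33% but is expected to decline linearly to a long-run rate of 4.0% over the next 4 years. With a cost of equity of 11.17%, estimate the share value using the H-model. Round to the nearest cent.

$223.56

H-model: P₀ = D₀[(1+g_L) + H(g_S−g_L)]/(r−g_L), with H = 4/2 = 2.
P₀ = 10.50 × [(1+0.04) + 2×(0.2833−0.04)] / (0.1117−0.04)
   = 10.50 × 1.5266 / 0.0717 = 223.5607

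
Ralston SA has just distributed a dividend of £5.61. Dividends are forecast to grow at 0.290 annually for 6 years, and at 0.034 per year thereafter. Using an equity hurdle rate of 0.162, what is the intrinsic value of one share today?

£134.14

Two-stage DDM. Project D₁…D_6 at 0.29, terminal growth 0.034, discount at r = 0.162.
D_1 = 7.2369
D_2 = 9.3356
D_3 = 12.0429
D_4 = 15.5354
D_5 = 20.0406
D_6 = 25.8524
Terminal value at t=6: TV = D_7/(r−g) = 26.7314/(0.162−0.034) = 208.8390
P₀ = 7.2369/(1+0.162)^1 + 9.3356/(1+0.162)^2 + 12.0429/(1+0.162)^3 + 15.5354/(1+0.162)^4 + 20.0406/(1+0.162)^5 + 25.8524/(1+0.162)^6 + 208.8390/(1+0.162)^6 = 134.1353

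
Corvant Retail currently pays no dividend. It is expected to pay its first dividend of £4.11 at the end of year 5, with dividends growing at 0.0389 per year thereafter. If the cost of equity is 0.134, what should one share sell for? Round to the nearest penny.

Deferred-dividend DDM. At t=4 the remaining stream is a growing perpetuity with first payment D_5 = 4.11.
V_4 = D_5/(r−g) = 4.11/(0.134−0.0389) = 43.2177
P₀ = V_4/(1+r)^4 = 43.2177/(1+0.134)^4 = 26.1342

£26.13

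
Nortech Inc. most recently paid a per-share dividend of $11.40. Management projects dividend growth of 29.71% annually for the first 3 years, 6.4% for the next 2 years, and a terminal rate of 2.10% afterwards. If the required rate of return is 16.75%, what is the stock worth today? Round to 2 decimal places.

$160.09

Three-stage DDM. Project D₁…D_5; terminal Gordon value at t=5 with g = 0.021; discount at r = 0.1675.
D_1 = 14.7869
D_2 = 19.1801
D_3 = 24.8786
D_4 = 26.4708
D_5 = 28.1649
TV_5 = 28.7564/(0.1675−0.021) = 196.2893
P₀ = Σ Dₜ/(1+r)ᵗ + TV_5/(1+r)^5 = 160.0947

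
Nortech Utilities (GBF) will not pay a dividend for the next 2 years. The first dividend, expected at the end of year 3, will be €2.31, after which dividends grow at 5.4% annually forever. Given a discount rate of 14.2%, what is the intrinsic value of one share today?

Deferred-dividend DDM. At t=2 the remaining stream is a growing perpetuity with first payment D_3 = 2.31.
V_2 = D_3/(r−g) = 2.31/(0.142−0.054) = 26.2500
P₀ = V_2/(1+r)^2 = 26.2500/(1+0.142)^2 = 20.1278

€20.13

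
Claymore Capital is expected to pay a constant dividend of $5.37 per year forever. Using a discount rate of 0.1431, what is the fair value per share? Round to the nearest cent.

$37.53

Zero-growth DDM (perpetuity): P₀ = D/r = 5.37 / 0.1431 = 37.5262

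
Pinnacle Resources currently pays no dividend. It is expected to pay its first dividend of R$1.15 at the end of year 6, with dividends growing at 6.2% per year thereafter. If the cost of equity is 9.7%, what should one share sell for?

R$20.68

Deferred-dividend DDM. At t=5 the remaining stream is a growing perpetuity with first payment D_6 = 1.15.
V_5 = D_6/(r−g) = 1.15/(0.097−0.062) = 32.8571
P₀ = V_5/(1+r)^5 = 32.8571/(1+0.097)^5 = 20.6822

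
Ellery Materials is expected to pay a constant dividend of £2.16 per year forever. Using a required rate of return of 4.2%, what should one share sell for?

Zero-growth DDM (perpetuity): P₀ = D/r = 2.16 / 0.042 = 51.4286

£51.43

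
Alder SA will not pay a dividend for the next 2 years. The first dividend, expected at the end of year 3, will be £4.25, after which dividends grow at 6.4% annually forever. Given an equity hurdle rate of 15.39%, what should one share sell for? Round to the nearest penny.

£35.51

Deferred-dividend DDM. At t=2 the remaining stream is a growing perpetuity with first payment D_3 = 4.25.
V_2 = D_3/(r−g) = 4.25/(0.1539−0.064) = 47.2747
P₀ = V_2/(1+r)^2 = 47.2747/(1+0.1539)^2 = 35.5053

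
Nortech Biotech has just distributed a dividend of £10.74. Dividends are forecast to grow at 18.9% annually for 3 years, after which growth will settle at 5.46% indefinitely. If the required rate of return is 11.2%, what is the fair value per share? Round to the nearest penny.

£278.11

Two-stage DDM. Project D₁…D_3 at 0.189, terminal growth 0.0546, discount at r = 0.112.
D_1 = 12.7699
D_2 = 15.1834
D_3 = 18.0530
Terminal value at t=3: TV = D_4/(r−g) = 19.0387/(0.112−0.0546) = 331.6849
P₀ = 12.7699/(1+0.112)^1 + 15.1834/(1+0.112)^2 + 18.0530/(1+0.112)^3 + 331.6849/(1+0.112)^3 = 278.1106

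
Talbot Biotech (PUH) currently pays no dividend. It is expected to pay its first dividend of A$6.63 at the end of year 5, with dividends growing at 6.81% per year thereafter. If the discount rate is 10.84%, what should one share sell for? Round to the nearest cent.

A$109.00

Deferred-dividend DDM. At t=4 the remaining stream is a growing perpetuity with first payment D_5 = 6.63.
V_4 = D_5/(r−g) = 6.63/(0.1084−0.0681) = 164.5161
P₀ = V_4/(1+r)^4 = 164.5161/(1+0.1084)^4 = 108.9990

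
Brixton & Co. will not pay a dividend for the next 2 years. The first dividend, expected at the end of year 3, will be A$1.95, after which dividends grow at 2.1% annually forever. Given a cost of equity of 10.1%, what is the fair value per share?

Deferred-dividend DDM. At t=2 the remaining stream is a growing perpetuity with first payment D_3 = 1.95.
V_2 = D_3/(r−g) = 1.95/(0.101−0.021) = 24.3750
P₀ = V_2/(1+r)^2 = 24.3750/(1+0.101)^2 = 20.1081

A$20.11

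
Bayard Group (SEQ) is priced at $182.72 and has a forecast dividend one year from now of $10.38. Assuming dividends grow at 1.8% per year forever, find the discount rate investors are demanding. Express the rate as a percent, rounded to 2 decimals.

7.48%

Rearranging the constant-growth DDM: r = D₁/P₀ + g.
r = 10.3800 / 182.72 + 0.018 = 0.05681 + 0.018 = 0.07481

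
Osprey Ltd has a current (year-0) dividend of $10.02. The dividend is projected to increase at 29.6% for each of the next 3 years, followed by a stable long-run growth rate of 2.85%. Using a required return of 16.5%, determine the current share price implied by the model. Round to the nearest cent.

$141.28

Two-stage DDM. Project D₁…D_3 at 0.296, terminal growth 0.0285, discount at r = 0.165.
D_1 = 12.9859
D_2 = 16.8298
D_3 = 21.8114
Terminal value at t=3: TV = D_4/(r−g) = 22.4330/(0.165−0.0285) = 164.3442
P₀ = 12.9859/(1+0.165)^1 + 16.8298/(1+0.165)^2 + 21.8114/(1+0.165)^3 + 164.3442/(1+0.165)^3 = 141.2798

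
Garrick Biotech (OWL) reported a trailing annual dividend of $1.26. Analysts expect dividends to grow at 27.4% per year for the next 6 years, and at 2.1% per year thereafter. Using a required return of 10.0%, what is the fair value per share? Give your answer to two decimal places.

Two-stage DDM. Project D₁…D_6 at 0.274, terminal growth 0.021, discount at r = 0.1.
D_1 = 1.6052
D_2 = 2.0451
D_3 = 2.6054
D_4 = 3.3193
D_5 = 4.2288
D_6 = 5.3875
Terminal value at t=6: TV = D_7/(r−g) = 5.5006/(0.1−0.021) = 69.6283
P₀ = 1.6052/(1+0.1)^1 + 2.0451/(1+0.1)^2 + 2.6054/(1+0.1)^3 + 3.3193/(1+0.1)^4 + 4.2288/(1+0.1)^5 + 5.3875/(1+0.1)^6 + 69.6283/(1+0.1)^6 = 52.3443

$52.34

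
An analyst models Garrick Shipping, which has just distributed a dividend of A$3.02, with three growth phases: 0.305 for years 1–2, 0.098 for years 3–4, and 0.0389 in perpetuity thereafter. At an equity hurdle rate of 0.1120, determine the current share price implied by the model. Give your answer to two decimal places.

Three-stage DDM. Project D₁…D_4; terminal Gordon value at t=4 with g = 0.0389; discount at r = 0.112.
D_1 = 3.9411
D_2 = 5.1431
D_3 = 5.6472
D_4 = 6.2006
TV_4 = 6.4418/(0.112−0.0389) = 88.1229
P₀ = Σ Dₜ/(1+r)ᵗ + TV_4/(1+r)^4 = 73.4984

A$73.50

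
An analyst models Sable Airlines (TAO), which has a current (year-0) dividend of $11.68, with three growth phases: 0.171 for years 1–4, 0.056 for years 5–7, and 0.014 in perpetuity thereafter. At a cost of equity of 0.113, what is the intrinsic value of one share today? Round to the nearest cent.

Three-stage DDM. Project D₁…D_7; terminal Gordon value at t=7 with g = 0.014; discount at r = 0.113.
D_1 = 13.6773
D_2 = 16.0161
D_3 = 18.7548
D_4 = 21.9619
D_5 = 23.1918
D_6 = 24.4905
D_7 = 25.8620
TV_7 = 26.2241/(0.113−0.014) = 264.8896
P₀ = Σ Dₜ/(1+r)ᵗ + TV_7/(1+r)^7 = 217.0161

$217.02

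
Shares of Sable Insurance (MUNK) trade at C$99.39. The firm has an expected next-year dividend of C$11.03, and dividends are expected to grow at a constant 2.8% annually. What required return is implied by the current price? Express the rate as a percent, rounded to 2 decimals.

13.90%

Rearranging the constant-growth DDM: r = D₁/P₀ + g.
r = 11.0300 / 99.39 + 0.028 = 0.11098 + 0.028 = 0.13898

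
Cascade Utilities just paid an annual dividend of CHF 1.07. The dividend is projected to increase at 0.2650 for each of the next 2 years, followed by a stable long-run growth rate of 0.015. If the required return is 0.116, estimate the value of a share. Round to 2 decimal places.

CHF 16.40

Two-stage DDM. Project D₁…D_2 at 0.265, terminal growth 0.015, discount at r = 0.116.
D_1 = 1.3536
D_2 = 1.7122
Terminal value at t=2: TV = D_3/(r−g) = 1.7379/(0.116−0.015) = 17.2072
P₀ = 1.3536/(1+0.116)^1 + 1.7122/(1+0.116)^2 + 17.2072/(1+0.116)^2 = 16.4036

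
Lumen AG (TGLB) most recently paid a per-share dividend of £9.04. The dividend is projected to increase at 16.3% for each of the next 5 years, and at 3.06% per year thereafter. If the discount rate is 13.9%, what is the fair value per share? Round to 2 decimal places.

Two-stage DDM. Project D₁…D_5 at 0.163, terminal growth 0.0306, discount at r = 0.139.
D_1 = 10.5135
D_2 = 12.2272
D_3 = 14.2203
D_4 = 16.5382
D_5 = 19.2339
Terminal value at t=5: TV = D_6/(r−g) = 19.8224/(0.139−0.0306) = 182.8639
P₀ = 10.5135/(1+0.139)^1 + 12.2272/(1+0.139)^2 + 14.2203/(1+0.139)^3 + 16.5382/(1+0.139)^4 + 19.2339/(1+0.139)^5 + 182.8639/(1+0.139)^5 = 143.5302

£143.53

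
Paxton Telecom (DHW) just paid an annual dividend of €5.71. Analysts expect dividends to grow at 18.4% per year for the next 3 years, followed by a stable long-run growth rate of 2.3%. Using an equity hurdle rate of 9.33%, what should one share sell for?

Two-stage DDM. Project D₁…D_3 at 0.184, terminal growth 0.023, discount at r = 0.0933.
D_1 = 6.7606
D_2 = 8.0046
D_3 = 9.4774
Terminal value at t=3: TV = D_4/(r−g) = 9.6954/(0.0933−0.023) = 137.9150
P₀ = 6.7606/(1+0.0933)^1 + 8.0046/(1+0.0933)^2 + 9.4774/(1+0.0933)^3 + 137.9150/(1+0.0933)^3 = 125.6669

€125.67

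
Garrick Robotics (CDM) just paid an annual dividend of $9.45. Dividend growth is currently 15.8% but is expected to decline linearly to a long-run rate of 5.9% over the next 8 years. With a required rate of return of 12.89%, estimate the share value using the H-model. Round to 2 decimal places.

H-model: P₀ = D₀[(1+g_L) + H(g_S−g_L)]/(r−g_L), with H = 8/2 = 4.
P₀ = 9.45 × [(1+0.059) + 4×(0.158−0.059)] / (0.1289−0.059)
   = 9.45 × 1.4550 / 0.0699 = 196.7060

$196.71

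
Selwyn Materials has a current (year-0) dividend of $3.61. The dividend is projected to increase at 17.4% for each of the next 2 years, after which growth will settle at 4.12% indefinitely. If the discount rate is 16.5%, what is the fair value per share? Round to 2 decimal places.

$38.14

Two-stage DDM. Project D₁…D_2 at 0.174, terminal growth 0.0412, discount at r = 0.165.
D_1 = 4.2381
D_2 = 4.9756
Terminal value at t=2: TV = D_3/(r−g) = 5.1806/(0.165−0.0412) = 41.8463
P₀ = 4.2381/(1+0.165)^1 + 4.9756/(1+0.165)^2 + 41.8463/(1+0.165)^2 = 38.1361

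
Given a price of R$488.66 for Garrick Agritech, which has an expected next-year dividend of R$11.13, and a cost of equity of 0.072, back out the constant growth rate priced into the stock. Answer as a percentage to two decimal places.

4.92%

From P₀ = D₁/(r − g), the implied growth is g = r − D₁/P₀.
g = 0.072 − 11.13/488.66 = 0.072 − 0.02278 = 0.04922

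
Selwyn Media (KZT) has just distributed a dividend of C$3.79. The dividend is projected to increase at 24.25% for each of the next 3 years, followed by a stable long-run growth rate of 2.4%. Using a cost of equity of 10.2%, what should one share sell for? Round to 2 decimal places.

Two-stage DDM. Project D₁…D_3 at 0.2425, terminal growth 0.024, discount at r = 0.102.
D_1 = 4.7091
D_2 = 5.8510
D_3 = 7.2699
Terminal value at t=3: TV = D_4/(r−g) = 7.4444/(0.102−0.024) = 95.4407
P₀ = 4.7091/(1+0.102)^1 + 5.8510/(1+0.102)^2 + 7.2699/(1+0.102)^3 + 95.4407/(1+0.102)^3 = 85.8399

C$85.84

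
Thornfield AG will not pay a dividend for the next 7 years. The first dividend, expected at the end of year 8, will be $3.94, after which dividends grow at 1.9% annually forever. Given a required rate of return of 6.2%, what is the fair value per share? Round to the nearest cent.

$60.14

Deferred-dividend DDM. At t=7 the remaining stream is a growing perpetuity with first payment D_8 = 3.94.
V_7 = D_8/(r−g) = 3.94/(0.062−0.019) = 91.6279
P₀ = V_7/(1+r)^7 = 91.6279/(1+0.062)^7 = 60.1390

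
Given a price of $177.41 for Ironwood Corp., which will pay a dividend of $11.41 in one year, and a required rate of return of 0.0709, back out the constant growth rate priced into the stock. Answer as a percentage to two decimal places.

0.66%

From P₀ = D₁/(r − g), the implied growth is g = r − D₁/P₀.
g = 0.0709 − 11.41/177.41 = 0.0709 − 0.06431 = 0.00659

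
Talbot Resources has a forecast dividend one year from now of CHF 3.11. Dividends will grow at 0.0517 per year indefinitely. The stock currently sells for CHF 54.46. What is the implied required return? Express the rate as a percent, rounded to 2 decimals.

Rearranging the constant-growth DDM: r = D₁/P₀ + g.
r = 3.1100 / 54.46 + 0.0517 = 0.05711 + 0.0517 = 0.10881

10.88%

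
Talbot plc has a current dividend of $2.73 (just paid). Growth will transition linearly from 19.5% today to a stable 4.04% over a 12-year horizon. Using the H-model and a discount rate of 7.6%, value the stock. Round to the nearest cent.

H-model: P₀ = D₀[(1+g_L) + H(g_S−g_L)]/(r−g_L), with H = 12/2 = 6.
P₀ = 2.73 × [(1+0.0404) + 6×(0.195−0.0404)] / (0.076−0.0404)
   = 2.73 × 1.9680 / 0.0356 = 150.9169

$150.92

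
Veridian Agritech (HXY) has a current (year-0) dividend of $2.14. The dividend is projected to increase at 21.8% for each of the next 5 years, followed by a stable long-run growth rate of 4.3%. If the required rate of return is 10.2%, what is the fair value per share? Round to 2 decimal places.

$76.99

Two-stage DDM. Project D₁…D_5 at 0.218, terminal growth 0.043, discount at r = 0.102.
D_1 = 2.6065
D_2 = 3.1747
D_3 = 3.8668
D_4 = 4.7098
D_5 = 5.7365
Terminal value at t=5: TV = D_6/(r−g) = 5.9832/(0.102−0.043) = 101.4104
P₀ = 2.6065/(1+0.102)^1 + 3.1747/(1+0.102)^2 + 3.8668/(1+0.102)^3 + 4.7098/(1+0.102)^4 + 5.7365/(1+0.102)^5 + 101.4104/(1+0.102)^5 = 76.9908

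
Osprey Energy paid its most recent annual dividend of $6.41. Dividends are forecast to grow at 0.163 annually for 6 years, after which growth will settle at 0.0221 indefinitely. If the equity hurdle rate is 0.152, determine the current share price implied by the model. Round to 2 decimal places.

$93.16

Two-stage DDM. Project D₁…D_6 at 0.163, terminal growth 0.0221, discount at r = 0.152.
D_1 = 7.4548
D_2 = 8.6700
D_3 = 10.0832
D_4 = 11.7267
D_5 = 13.6382
D_6 = 15.8612
Terminal value at t=6: TV = D_7/(r−g) = 16.2117/(0.152−0.0221) = 124.8017
P₀ = 7.4548/(1+0.152)^1 + 8.6700/(1+0.152)^2 + 10.0832/(1+0.152)^3 + 11.7267/(1+0.152)^4 + 13.6382/(1+0.152)^5 + 15.8612/(1+0.152)^6 + 124.8017/(1+0.152)^6 = 93.1616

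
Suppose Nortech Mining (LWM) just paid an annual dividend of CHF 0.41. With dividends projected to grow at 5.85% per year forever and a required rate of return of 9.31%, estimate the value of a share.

CHF 12.54

Gordon growth model: P₀ = D₁/(r − g). D₁ = 0.41 × (1 + 0.0585) = 0.4340.
P₀ = 0.4340 / (0.0931 − 0.0585) = 0.4340 / 0.0346 = 12.5429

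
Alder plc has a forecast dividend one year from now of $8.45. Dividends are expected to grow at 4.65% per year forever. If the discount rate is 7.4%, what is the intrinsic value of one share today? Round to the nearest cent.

Gordon growth model: P₀ = D₁/(r − g), with D₁ = 8.45 given directly.
P₀ = 8.4500 / (0.074 − 0.0465) = 8.4500 / 0.0275 = 307.2727

$307.27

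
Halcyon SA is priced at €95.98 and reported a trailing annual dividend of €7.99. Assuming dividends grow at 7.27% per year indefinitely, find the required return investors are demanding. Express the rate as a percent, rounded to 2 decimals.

Rearranging the constant-growth DDM: r = D₁/P₀ + g.
D₁ = 7.99 × (1 + 0.0727) = 8.5709.
r = 8.5709 / 95.98 + 0.0727 = 0.08930 + 0.0727 = 0.16200

16.20%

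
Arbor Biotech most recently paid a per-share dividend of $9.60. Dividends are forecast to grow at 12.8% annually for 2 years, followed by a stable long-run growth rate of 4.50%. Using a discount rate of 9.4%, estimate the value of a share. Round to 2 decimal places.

$237.76

Two-stage DDM. Project D₁…D_2 at 0.128, terminal growth 0.045, discount at r = 0.094.
D_1 = 10.8288
D_2 = 12.2149
Terminal value at t=2: TV = D_3/(r−g) = 12.7646/(0.094−0.045) = 260.5011
P₀ = 10.8288/(1+0.094)^1 + 12.2149/(1+0.094)^2 + 260.5011/(1+0.094)^2 = 237.7625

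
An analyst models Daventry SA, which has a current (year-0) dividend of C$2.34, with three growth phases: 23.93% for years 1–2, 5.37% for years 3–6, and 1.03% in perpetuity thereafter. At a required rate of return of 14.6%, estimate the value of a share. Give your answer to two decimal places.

C$28.74

Three-stage DDM. Project D₁…D_6; terminal Gordon value at t=6 with g = 0.0103; discount at r = 0.146.
D_1 = 2.9000
D_2 = 3.5939
D_3 = 3.7869
D_4 = 3.9903
D_5 = 4.2046
D_6 = 4.4303
TV_6 = 4.4760/(0.146−0.0103) = 32.9843
P₀ = Σ Dₜ/(1+r)ᵗ + TV_6/(1+r)^6 = 28.7409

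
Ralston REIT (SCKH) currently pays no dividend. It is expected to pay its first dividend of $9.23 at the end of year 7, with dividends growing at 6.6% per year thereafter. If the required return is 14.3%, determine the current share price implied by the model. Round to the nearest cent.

Deferred-dividend DDM. At t=6 the remaining stream is a growing perpetuity with first payment D_7 = 9.23.
V_6 = D_7/(r−g) = 9.23/(0.143−0.066) = 119.8701
P₀ = V_6/(1+r)^6 = 119.8701/(1+0.143)^6 = 53.7568

$53.76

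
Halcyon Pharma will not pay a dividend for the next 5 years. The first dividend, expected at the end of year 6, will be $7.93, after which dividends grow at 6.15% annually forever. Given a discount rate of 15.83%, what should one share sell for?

Deferred-dividend DDM. At t=5 the remaining stream is a growing perpetuity with first payment D_6 = 7.93.
V_5 = D_6/(r−g) = 7.93/(0.1583−0.0615) = 81.9215
P₀ = V_5/(1+r)^5 = 81.9215/(1+0.1583)^5 = 39.2910

$39.29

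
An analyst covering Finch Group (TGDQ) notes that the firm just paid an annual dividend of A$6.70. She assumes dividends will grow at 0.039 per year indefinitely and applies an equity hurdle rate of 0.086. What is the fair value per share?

Gordon growth model: P₀ = D₁/(r − g). D₁ = 6.70 × (1 + 0.039) = 6.9613.
P₀ = 6.9613 / (0.086 − 0.039) = 6.9613 / 0.047 = 148.1128

A$148.11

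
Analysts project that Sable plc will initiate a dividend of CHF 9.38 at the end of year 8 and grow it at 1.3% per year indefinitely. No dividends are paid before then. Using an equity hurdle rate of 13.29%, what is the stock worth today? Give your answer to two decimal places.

Deferred-dividend DDM. At t=7 the remaining stream is a growing perpetuity with first payment D_8 = 9.38.
V_7 = D_8/(r−g) = 9.38/(0.1329−0.013) = 78.2319
P₀ = V_7/(1+r)^7 = 78.2319/(1+0.1329)^7 = 32.6620

CHF 32.66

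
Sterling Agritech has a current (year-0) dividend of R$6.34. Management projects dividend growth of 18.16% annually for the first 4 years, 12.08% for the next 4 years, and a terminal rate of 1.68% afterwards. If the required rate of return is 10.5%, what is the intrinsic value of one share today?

R$165.58

Three-stage DDM. Project D₁…D_8; terminal Gordon value at t=8 with g = 0.0168; discount at r = 0.105.
D_1 = 7.4913
D_2 = 8.8518
D_3 = 10.4593
D_4 = 12.3587
D_5 = 13.8516
D_6 = 15.5249
D_7 = 17.4003
D_8 = 19.5022
TV_8 = 19.8298/(0.105−0.0168) = 224.8281
P₀ = Σ Dₜ/(1+r)ᵗ + TV_8/(1+r)^8 = 165.5771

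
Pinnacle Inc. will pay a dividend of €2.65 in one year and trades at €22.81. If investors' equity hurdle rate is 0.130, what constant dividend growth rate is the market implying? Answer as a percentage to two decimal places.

From P₀ = D₁/(r − g), the implied growth is g = r − D₁/P₀.
g = 0.13 − 2.65/22.81 = 0.13 − 0.11618 = 0.01382

1.38%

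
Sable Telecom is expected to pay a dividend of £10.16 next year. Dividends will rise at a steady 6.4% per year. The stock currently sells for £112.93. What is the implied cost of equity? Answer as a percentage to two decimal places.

Rearranging the constant-growth DDM: r = D₁/P₀ + g.
r = 10.1600 / 112.93 + 0.064 = 0.08997 + 0.064 = 0.15397

15.40%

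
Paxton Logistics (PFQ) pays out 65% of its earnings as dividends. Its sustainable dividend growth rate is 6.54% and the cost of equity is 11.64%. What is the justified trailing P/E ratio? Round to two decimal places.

13.58

Justified trailing P/E = b(1+g)/(r−g) = 0.65×(1+0.0654)/(0.1164−0.0654) = 13.5786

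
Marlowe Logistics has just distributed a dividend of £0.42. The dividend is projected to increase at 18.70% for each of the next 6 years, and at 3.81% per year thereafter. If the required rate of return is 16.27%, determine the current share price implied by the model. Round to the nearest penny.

£6.67

Two-stage DDM. Project D₁…D_6 at 0.187, terminal growth 0.0381, discount at r = 0.1627.
D_1 = 0.4985
D_2 = 0.5918
D_3 = 0.7024
D_4 = 0.8338
D_5 = 0.9897
D_6 = 1.1748
Terminal value at t=6: TV = D_7/(r−g) = 1.2195/(0.1627−0.0381) = 9.7876
P₀ = 0.4985/(1+0.1627)^1 + 0.5918/(1+0.1627)^2 + 0.7024/(1+0.1627)^3 + 0.8338/(1+0.1627)^4 + 0.9897/(1+0.1627)^5 + 1.1748/(1+0.1627)^6 + 9.7876/(1+0.1627)^6 = 6.6725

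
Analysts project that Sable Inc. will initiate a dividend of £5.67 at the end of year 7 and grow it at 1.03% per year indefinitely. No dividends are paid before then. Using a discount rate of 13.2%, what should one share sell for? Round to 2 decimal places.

Deferred-dividend DDM. At t=6 the remaining stream is a growing perpetuity with first payment D_7 = 5.67.
V_6 = D_7/(r−g) = 5.67/(0.132−0.0103) = 46.5900
P₀ = V_6/(1+r)^6 = 46.5900/(1+0.132)^6 = 22.1419

£22.14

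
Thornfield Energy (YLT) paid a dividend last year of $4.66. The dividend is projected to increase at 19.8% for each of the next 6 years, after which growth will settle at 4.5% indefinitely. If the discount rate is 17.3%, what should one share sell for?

Two-stage DDM. Project D₁…D_6 at 0.198, terminal growth 0.045, discount at r = 0.173.
D_1 = 5.5827
D_2 = 6.6881
D_3 = 8.0123
D_4 = 9.5987
D_5 = 11.4993
D_6 = 13.7761
Terminal value at t=6: TV = D_7/(r−g) = 14.3960/(0.173−0.045) = 112.4691
P₀ = 5.5827/(1+0.173)^1 + 6.6881/(1+0.173)^2 + 8.0123/(1+0.173)^3 + 9.5987/(1+0.173)^4 + 11.4993/(1+0.173)^5 + 13.7761/(1+0.173)^6 + 112.4691/(1+0.173)^6 = 73.2976

$73.30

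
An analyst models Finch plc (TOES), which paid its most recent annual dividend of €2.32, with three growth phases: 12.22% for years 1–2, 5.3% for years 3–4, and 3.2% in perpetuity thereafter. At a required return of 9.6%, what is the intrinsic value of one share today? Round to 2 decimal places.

€45.59

Three-stage DDM. Project D₁…D_4; terminal Gordon value at t=4 with g = 0.032; discount at r = 0.096.
D_1 = 2.6035
D_2 = 2.9217
D_3 = 3.0765
D_4 = 3.2396
TV_4 = 3.3432/(0.096−0.032) = 52.2378
P₀ = Σ Dₜ/(1+r)ᵗ + TV_4/(1+r)^4 = 45.5925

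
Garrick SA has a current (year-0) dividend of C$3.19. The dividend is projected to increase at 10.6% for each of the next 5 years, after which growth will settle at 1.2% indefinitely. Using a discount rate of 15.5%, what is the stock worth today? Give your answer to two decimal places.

Two-stage DDM. Project D₁…D_5 at 0.106, terminal growth 0.012, discount at r = 0.155.
D_1 = 3.5281
D_2 = 3.9021
D_3 = 4.3157
D_4 = 4.7732
D_5 = 5.2792
Terminal value at t=5: TV = D_6/(r−g) = 5.3425/(0.155−0.012) = 37.3603
P₀ = 3.5281/(1+0.155)^1 + 3.9021/(1+0.155)^2 + 4.3157/(1+0.155)^3 + 4.7732/(1+0.155)^4 + 5.2792/(1+0.155)^5 + 37.3603/(1+0.155)^5 = 32.2073

C$32.21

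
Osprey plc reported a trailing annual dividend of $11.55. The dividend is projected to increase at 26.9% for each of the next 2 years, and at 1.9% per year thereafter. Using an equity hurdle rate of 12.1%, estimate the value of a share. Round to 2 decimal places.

Two-stage DDM. Project D₁…D_2 at 0.269, terminal growth 0.019, discount at r = 0.121.
D_1 = 14.6570
D_2 = 18.5997
Terminal value at t=2: TV = D_3/(r−g) = 18.9531/(0.121−0.019) = 185.8143
P₀ = 14.6570/(1+0.121)^1 + 18.5997/(1+0.121)^2 + 185.8143/(1+0.121)^2 = 175.7419

$175.74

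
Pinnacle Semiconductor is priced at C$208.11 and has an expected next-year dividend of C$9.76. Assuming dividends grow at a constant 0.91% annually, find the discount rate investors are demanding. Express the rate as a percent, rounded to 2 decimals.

5.60%

Rearranging the constant-growth DDM: r = D₁/P₀ + g.
r = 9.7600 / 208.11 + 0.0091 = 0.04690 + 0.0091 = 0.05600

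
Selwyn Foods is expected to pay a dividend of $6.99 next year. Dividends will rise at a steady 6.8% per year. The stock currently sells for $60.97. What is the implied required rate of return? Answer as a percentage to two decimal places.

Rearranging the constant-growth DDM: r = D₁/P₀ + g.
r = 6.9900 / 60.97 + 0.068 = 0.11465 + 0.068 = 0.18265

18.26%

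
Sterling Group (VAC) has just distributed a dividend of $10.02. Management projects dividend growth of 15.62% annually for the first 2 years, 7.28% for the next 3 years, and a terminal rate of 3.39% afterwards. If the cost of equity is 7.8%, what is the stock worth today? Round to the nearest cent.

Three-stage DDM. Project D₁…D_5; terminal Gordon value at t=5 with g = 0.0339; discount at r = 0.078.
D_1 = 11.5851
D_2 = 13.3947
D_3 = 14.3699
D_4 = 15.4160
D_5 = 16.5383
TV_5 = 17.0989/(0.078−0.0339) = 387.7304
P₀ = Σ Dₜ/(1+r)ᵗ + TV_5/(1+r)^5 = 322.8600

$322.86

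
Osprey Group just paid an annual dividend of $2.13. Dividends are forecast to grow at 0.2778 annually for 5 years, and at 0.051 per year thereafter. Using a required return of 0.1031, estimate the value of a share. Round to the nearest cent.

Two-stage DDM. Project D₁…D_5 at 0.2778, terminal growth 0.051, discount at r = 0.1031.
D_1 = 2.7217
D_2 = 3.4778
D_3 = 4.4439
D_4 = 5.6785
D_5 = 7.2559
Terminal value at t=5: TV = D_6/(r−g) = 7.6260/(0.1031−0.051) = 146.3723
P₀ = 2.7217/(1+0.1031)^1 + 3.4778/(1+0.1031)^2 + 4.4439/(1+0.1031)^3 + 5.6785/(1+0.1031)^4 + 7.2559/(1+0.1031)^5 + 146.3723/(1+0.1031)^5 = 106.5294

$106.53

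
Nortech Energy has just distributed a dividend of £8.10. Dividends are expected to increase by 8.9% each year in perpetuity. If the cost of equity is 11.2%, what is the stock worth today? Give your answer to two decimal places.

Gordon growth model: P₀ = D₁/(r − g). D₁ = 8.10 × (1 + 0.089) = 8.8209.
P₀ = 8.8209 / (0.112 − 0.089) = 8.8209 / 0.023 = 383.5174

£383.52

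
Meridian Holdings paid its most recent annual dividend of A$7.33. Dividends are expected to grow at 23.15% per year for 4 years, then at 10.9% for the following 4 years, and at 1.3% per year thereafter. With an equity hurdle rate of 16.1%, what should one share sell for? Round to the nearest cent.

A$120.07

Three-stage DDM. Project D₁…D_8; terminal Gordon value at t=8 with g = 0.013; discount at r = 0.161.
D_1 = 9.0269
D_2 = 11.1166
D_3 = 13.6901
D_4 = 16.8594
D_5 = 18.6971
D_6 = 20.7350
D_7 = 22.9952
D_8 = 25.5016
TV_8 = 25.8331/(0.161−0.013) = 174.5483
P₀ = Σ Dₜ/(1+r)ᵗ + TV_8/(1+r)^8 = 120.0685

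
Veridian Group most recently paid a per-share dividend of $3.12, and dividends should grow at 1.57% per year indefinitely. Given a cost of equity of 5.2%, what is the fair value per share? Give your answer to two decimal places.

Gordon growth model: P₀ = D₁/(r − g). D₁ = 3.12 × (1 + 0.0157) = 3.1690.
P₀ = 3.1690 / (0.052 − 0.0157) = 3.1690 / 0.0363 = 87.2998

$87.30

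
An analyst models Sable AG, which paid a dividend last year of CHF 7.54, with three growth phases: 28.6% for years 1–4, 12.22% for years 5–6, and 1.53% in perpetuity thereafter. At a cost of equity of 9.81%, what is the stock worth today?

Three-stage DDM. Project D₁…D_6; terminal Gordon value at t=6 with g = 0.0153; discount at r = 0.0981.
D_1 = 9.6964
D_2 = 12.4696
D_3 = 16.0359
D_4 = 20.6222
D_5 = 23.1422
D_6 = 25.9702
TV_6 = 26.3676/(0.0981−0.0153) = 318.4489
P₀ = Σ Dₜ/(1+r)ᵗ + TV_6/(1+r)^6 = 256.4020

CHF 256.40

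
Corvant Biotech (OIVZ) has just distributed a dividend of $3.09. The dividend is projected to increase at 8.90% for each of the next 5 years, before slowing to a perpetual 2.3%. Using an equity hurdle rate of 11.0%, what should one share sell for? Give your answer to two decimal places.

$47.62

Two-stage DDM. Project D₁…D_5 at 0.089, terminal growth 0.023, discount at r = 0.11.
D_1 = 3.3650
D_2 = 3.6645
D_3 = 3.9906
D_4 = 4.3458
D_5 = 4.7326
Terminal value at t=5: TV = D_6/(r−g) = 4.8414/(0.11−0.023) = 55.6486
P₀ = 3.3650/(1+0.11)^1 + 3.6645/(1+0.11)^2 + 3.9906/(1+0.11)^3 + 4.3458/(1+0.11)^4 + 4.7326/(1+0.11)^5 + 55.6486/(1+0.11)^5 = 47.6197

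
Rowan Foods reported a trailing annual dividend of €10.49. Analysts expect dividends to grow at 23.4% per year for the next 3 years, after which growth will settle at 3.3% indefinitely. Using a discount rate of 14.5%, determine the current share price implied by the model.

€157.73

Two-stage DDM. Project D₁…D_3 at 0.234, terminal growth 0.033, discount at r = 0.145.
D_1 = 12.9447
D_2 = 15.9737
D_3 = 19.7116
Terminal value at t=3: TV = D_4/(r−g) = 20.3620/(0.145−0.033) = 181.8039
P₀ = 12.9447/(1+0.145)^1 + 15.9737/(1+0.145)^2 + 19.7116/(1+0.145)^3 + 181.8039/(1+0.145)^3 = 157.7326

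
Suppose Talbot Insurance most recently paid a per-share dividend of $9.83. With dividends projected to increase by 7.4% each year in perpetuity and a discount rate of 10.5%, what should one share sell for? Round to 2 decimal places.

Gordon growth model: P₀ = D₁/(r − g). D₁ = 9.83 × (1 + 0.074) = 10.5574.
P₀ = 10.5574 / (0.105 − 0.074) = 10.5574 / 0.031 = 340.5619

$340.56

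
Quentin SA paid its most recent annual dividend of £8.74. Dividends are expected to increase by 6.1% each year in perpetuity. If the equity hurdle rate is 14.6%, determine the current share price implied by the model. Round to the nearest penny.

£109.10

Gordon growth model: P₀ = D₁/(r − g). D₁ = 8.74 × (1 + 0.061) = 9.2731.
P₀ = 9.2731 / (0.146 − 0.061) = 9.2731 / 0.085 = 109.0958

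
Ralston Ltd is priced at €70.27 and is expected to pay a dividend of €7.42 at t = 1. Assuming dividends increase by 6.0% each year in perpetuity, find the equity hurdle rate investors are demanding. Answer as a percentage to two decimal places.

16.56%

Rearranging the constant-growth DDM: r = D₁/P₀ + g.
r = 7.4200 / 70.27 + 0.06 = 0.10559 + 0.06 = 0.16559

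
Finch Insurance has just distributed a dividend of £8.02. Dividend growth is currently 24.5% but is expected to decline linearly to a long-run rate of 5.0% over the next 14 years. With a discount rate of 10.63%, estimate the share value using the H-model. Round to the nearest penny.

H-model: P₀ = D₀[(1+g_L) + H(g_S−g_L)]/(r−g_L), with H = 14/2 = 7.
P₀ = 8.02 × [(1+0.05) + 7×(0.245−0.05)] / (0.1063−0.05)
   = 8.02 × 2.4150 / 0.0563 = 344.0195

£344.02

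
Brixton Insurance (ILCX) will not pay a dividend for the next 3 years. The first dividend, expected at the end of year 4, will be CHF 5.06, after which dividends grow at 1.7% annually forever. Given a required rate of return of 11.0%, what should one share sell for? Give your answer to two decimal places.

CHF 39.78

Deferred-dividend DDM. At t=3 the remaining stream is a growing perpetuity with first payment D_4 = 5.06.
V_3 = D_4/(r−g) = 5.06/(0.11−0.017) = 54.4086
P₀ = V_3/(1+r)^3 = 54.4086/(1+0.11)^3 = 39.7831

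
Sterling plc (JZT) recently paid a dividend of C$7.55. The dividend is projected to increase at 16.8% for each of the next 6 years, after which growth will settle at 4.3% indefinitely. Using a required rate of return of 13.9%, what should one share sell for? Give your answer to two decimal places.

C$144.90

Two-stage DDM. Project D₁…D_6 at 0.168, terminal growth 0.043, discount at r = 0.139.
D_1 = 8.8184
D_2 = 10.2999
D_3 = 12.0303
D_4 = 14.0514
D_5 = 16.4120
D_6 = 19.1692
Terminal value at t=6: TV = D_7/(r−g) = 19.9935/(0.139−0.043) = 208.2654
P₀ = 8.8184/(1+0.139)^1 + 10.2999/(1+0.139)^2 + 12.0303/(1+0.139)^3 + 14.0514/(1+0.139)^4 + 16.4120/(1+0.139)^5 + 19.1692/(1+0.139)^6 + 208.2654/(1+0.139)^6 = 144.8964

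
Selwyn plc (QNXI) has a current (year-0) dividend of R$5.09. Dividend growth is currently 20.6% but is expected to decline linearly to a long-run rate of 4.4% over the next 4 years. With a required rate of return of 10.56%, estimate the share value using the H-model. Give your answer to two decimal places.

R$113.04

H-model: P₀ = D₀[(1+g_L) + H(g_S−g_L)]/(r−g_L), with H = 4/2 = 2.
P₀ = 5.09 × [(1+0.044) + 2×(0.206−0.044)] / (0.1056−0.044)
   = 5.09 × 1.3680 / 0.0616 = 113.0377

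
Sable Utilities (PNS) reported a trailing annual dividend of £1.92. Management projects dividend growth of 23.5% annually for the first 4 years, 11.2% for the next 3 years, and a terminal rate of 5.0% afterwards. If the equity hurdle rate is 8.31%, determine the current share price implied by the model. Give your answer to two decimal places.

£132.46

Three-stage DDM. Project D₁…D_7; terminal Gordon value at t=7 with g = 0.05; discount at r = 0.0831.
D_1 = 2.3712
D_2 = 2.9284
D_3 = 3.6166
D_4 = 4.4665
D_5 = 4.9668
D_6 = 5.5230
D_7 = 6.1416
TV_7 = 6.4487/(0.0831−0.05) = 194.8250
P₀ = Σ Dₜ/(1+r)ᵗ + TV_7/(1+r)^7 = 132.4637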